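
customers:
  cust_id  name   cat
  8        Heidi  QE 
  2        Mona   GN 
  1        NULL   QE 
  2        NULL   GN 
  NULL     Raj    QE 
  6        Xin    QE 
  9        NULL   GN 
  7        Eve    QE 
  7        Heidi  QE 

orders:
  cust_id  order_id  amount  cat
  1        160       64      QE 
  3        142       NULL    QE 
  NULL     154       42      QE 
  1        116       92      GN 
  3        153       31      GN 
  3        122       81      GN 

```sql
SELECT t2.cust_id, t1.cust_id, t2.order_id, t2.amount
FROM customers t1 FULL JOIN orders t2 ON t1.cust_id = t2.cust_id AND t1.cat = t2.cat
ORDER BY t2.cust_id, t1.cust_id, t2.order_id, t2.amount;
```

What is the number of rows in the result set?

FULL OUTER JOIN keeps every row from both sides; unmatched rows get NULL for the other side's columns.
Matching on t1.cust_id = t2.cust_id AND t1.cat = t2.cat. A NULL in a compared column never satisfies the condition.
- t1 row (cust_id=8, cat=QE): no match → kept, t2 columns NULL.
- t1 row (cust_id=2, cat=GN): no match → kept, t2 columns NULL.
- t1 row (cust_id=1, cat=QE): matches 1 t2 row(s) → 1 output row(s).
- t1 row (cust_id=2, cat=GN): no match → kept, t2 columns NULL.
- t1 row (cust_id=NULL, cat=QE): no match → kept, t2 columns NULL.
- t1 row (cust_id=6, cat=QE): no match → kept, t2 columns NULL.
- t1 row (cust_id=9, cat=GN): no match → kept, t2 columns NULL.
- t1 row (cust_id=7, cat=QE): no match → kept, t2 columns NULL.
- t1 row (cust_id=7, cat=QE): no match → kept, t2 columns NULL.
- 5 row(s) from t2 found no t1 partner → padded with NULL.
Total: 1 matched + 13 padded = 14 rows.

14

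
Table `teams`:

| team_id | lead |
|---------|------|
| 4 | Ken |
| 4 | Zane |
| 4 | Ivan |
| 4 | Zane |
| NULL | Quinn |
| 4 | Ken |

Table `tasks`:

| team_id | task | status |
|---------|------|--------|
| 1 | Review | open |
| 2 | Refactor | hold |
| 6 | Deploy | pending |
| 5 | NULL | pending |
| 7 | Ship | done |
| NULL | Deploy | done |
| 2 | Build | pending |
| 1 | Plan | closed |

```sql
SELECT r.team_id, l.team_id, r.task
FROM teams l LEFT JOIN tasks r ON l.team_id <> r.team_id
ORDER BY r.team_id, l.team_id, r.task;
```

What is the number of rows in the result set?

LEFT JOIN keeps every row from `teams`; unmatched rows get NULL for `tasks`'s columns.
Matching on l.team_id <> r.team_id. A NULL in a compared column never satisfies the condition.
Matched pairs: 35; unmatched l rows kept: 1.
Total: 35 matched + 1 padded = 36 rows.

36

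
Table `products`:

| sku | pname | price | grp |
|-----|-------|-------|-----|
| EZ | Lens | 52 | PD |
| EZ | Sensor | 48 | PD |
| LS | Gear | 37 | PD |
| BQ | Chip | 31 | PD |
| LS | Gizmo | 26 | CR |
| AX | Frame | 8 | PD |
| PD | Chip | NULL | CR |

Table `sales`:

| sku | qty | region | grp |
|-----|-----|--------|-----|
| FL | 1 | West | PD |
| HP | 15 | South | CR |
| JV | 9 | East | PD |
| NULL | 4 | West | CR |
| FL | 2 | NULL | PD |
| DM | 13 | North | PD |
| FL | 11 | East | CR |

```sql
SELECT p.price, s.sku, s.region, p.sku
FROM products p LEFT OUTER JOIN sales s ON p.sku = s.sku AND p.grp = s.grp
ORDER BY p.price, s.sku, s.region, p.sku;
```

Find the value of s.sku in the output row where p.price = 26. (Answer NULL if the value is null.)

NULL

LEFT JOIN keeps every row from `products`; unmatched rows get NULL for `sales`'s columns.
Matching on p.sku = s.sku AND p.grp = s.grp. A NULL in a compared column never satisfies the condition.
- p[0] sku=EZ, grp=PD → no match; kept with NULLs on the s side.
- p[1] sku=EZ, grp=PD → no match; kept with NULLs on the s side.
- p[2] sku=LS, grp=PD → no match; kept with NULLs on the s side.
- p[3] sku=BQ, grp=PD → no match; kept with NULLs on the s side.
- p[4] sku=LS, grp=CR → no match; kept with NULLs on the s side.
- p[5] sku=AX, grp=PD → no match; kept with NULLs on the s side.
- p[6] sku=PD, grp=CR → no match; kept with NULLs on the s side.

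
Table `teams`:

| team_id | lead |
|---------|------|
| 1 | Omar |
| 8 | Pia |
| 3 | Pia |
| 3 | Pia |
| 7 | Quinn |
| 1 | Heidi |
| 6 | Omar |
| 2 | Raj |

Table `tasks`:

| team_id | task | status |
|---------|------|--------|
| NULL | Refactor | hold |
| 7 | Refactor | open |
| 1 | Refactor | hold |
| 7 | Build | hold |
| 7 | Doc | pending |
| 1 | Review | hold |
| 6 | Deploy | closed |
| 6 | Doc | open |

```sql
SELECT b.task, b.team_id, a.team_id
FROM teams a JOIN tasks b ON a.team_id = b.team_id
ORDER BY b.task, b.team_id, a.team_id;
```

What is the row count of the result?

INNER JOIN keeps only pairs where the ON condition holds.
Matching on a.team_id = b.team_id. A NULL in a compared column never satisfies the condition.
- a row (team_id=1): matches 2 b row(s) → 2 output row(s).
- a row (team_id=8): no match → dropped.
- a row (team_id=3): no match → dropped.
- a row (team_id=3): no match → dropped.
- a row (team_id=7): matches 3 b row(s) → 3 output row(s).
- a row (team_id=1): matches 2 b row(s) → 2 output row(s).
- a row (team_id=6): matches 2 b row(s) → 2 output row(s).
- a row (team_id=2): no match → dropped.
Total: 9 rows.

9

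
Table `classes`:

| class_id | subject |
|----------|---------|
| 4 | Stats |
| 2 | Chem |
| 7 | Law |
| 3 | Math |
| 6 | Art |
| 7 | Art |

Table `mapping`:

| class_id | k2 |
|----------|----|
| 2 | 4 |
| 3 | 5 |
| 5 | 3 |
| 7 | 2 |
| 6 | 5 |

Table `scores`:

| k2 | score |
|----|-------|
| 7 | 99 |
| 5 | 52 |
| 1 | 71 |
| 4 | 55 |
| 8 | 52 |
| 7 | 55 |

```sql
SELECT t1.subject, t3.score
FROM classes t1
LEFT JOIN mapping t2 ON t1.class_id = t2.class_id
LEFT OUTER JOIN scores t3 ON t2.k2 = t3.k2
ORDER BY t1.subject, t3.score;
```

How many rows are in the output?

Evaluate left to right. First `classes t1 LEFT JOIN mapping t2` on class_id: 6 row(s).
Then LEFT JOIN `scores t3` on k2: each of those 6 rows is kept; rows whose t2.k2 has no match in t3 get NULL for t3's columns.
Result: 6 row(s).

6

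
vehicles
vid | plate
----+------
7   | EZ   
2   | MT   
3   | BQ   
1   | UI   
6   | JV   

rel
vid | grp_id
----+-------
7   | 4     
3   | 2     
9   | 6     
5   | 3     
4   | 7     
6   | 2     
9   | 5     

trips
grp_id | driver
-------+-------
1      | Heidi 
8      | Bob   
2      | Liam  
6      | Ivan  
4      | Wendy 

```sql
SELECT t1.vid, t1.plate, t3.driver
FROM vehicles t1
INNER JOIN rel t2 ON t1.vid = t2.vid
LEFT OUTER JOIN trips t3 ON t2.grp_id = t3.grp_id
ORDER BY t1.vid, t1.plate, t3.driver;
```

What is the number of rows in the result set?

3

Step 1 — t1 INNER JOIN t2 on vid → 3 row(s).
Then LEFT JOIN `trips t3` on grp_id: each of those 3 rows is kept; rows whose t2.grp_id has no match in t3 get NULL for t3's columns.
Result: 3 row(s).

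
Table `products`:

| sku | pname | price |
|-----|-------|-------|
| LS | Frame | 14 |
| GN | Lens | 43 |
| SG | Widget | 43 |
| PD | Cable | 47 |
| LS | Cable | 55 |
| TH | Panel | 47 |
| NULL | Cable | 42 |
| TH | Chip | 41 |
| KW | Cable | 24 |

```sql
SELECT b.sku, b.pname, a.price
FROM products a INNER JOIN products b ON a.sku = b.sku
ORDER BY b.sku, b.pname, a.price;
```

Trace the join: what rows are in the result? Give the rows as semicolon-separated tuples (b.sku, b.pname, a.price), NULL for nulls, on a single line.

INNER JOIN keeps only pairs where the ON condition holds.
Matching on a.sku = b.sku. A NULL in a compared column never satisfies the condition.
- a[0] sku=LS → 2 match(es) in b → 2 row(s).
- a[1] sku=GN → 1 match(es) in b → 1 row(s).
- a[2] sku=SG → 1 match(es) in b → 1 row(s).
- a[3] sku=PD → 1 match(es) in b → 1 row(s).
- a[4] sku=LS → 2 match(es) in b → 2 row(s).
- a[5] sku=TH → 2 match(es) in b → 2 row(s).
- a[6] sku=NULL → no match; dropped.
- a[7] sku=TH → 2 match(es) in b → 2 row(s).
- a[8] sku=KW → 1 match(es) in b → 1 row(s).

(GN, Lens, 43); (KW, Cable, 24); (LS, Cable, 14); (LS, Cable, 55); (LS, Frame, 14); (LS, Frame, 55); (PD, Cable, 47); (SG, Widget, 43); (TH, Chip, 41); (TH, Chip, 47); (TH, Panel, 41); (TH, Panel, 47)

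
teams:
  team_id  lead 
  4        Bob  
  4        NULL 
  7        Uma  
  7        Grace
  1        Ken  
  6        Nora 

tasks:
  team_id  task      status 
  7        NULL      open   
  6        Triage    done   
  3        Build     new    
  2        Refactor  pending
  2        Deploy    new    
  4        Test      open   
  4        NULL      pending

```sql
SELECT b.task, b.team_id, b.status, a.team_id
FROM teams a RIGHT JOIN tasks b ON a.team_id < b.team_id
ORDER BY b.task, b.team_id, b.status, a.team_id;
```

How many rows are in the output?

12

RIGHT JOIN keeps every row from `tasks`; unmatched rows get NULL for `teams`'s columns.
Matching on a.team_id < b.team_id.
Matched pairs: 12; unmatched b rows kept: 0.
Total: 12 rows.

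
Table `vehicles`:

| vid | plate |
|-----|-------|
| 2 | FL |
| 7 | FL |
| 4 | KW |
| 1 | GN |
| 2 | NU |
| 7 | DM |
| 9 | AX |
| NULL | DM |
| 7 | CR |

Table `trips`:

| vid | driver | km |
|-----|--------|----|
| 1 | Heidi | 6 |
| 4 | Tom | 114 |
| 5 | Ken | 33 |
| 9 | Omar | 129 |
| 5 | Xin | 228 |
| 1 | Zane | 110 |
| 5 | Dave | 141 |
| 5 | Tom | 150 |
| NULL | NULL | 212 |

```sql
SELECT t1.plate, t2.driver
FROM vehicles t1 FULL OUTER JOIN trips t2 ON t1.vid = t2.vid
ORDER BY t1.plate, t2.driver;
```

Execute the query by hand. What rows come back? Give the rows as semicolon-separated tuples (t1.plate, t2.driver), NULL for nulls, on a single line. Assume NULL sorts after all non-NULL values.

FULL OUTER JOIN keeps every row from both sides; unmatched rows get NULL for the other side's columns.
Matching on t1.vid = t2.vid. A NULL in a compared column never satisfies the condition.
- vid=2: no t2 row matches, row kept with t2 columns NULL.
- vid=7: no t2 row matches, row kept with t2 columns NULL.
- vid=4: 1 matching t2 row(s), so 1 row(s) emitted.
- vid=1: 2 matching t2 row(s), so 2 row(s) emitted.
- vid=2: no t2 row matches, row kept with t2 columns NULL.
- vid=7: no t2 row matches, row kept with t2 columns NULL.
- vid=9: 1 matching t2 row(s), so 1 row(s) emitted.
- vid=NULL: no t2 row matches, row kept with t2 columns NULL.
- vid=7: no t2 row matches, row kept with t2 columns NULL.
- plus 5 unmatched t2 row(s), each kept with NULL t1 columns.

(AX, Omar); (CR, NULL); (DM, NULL); (DM, NULL); (FL, NULL); (FL, NULL); (GN, Heidi); (GN, Zane); (KW, Tom); (NU, NULL); (NULL, Dave); (NULL, Ken); (NULL, Tom); (NULL, Xin); (NULL, NULL)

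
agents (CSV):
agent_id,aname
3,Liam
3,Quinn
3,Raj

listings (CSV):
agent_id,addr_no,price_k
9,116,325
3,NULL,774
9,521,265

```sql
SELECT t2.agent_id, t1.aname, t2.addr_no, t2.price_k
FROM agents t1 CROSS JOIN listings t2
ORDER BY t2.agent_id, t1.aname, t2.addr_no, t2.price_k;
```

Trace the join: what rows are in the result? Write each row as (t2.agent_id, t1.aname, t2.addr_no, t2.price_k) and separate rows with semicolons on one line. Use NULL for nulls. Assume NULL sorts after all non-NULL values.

CROSS JOIN pairs every row of `agents` with every row of `listings`: 3 × 3 = 9 rows.

(3, Liam, NULL, 774); (3, Quinn, NULL, 774); (3, Raj, NULL, 774); (9, Liam, 116, 325); (9, Liam, 521, 265); (9, Quinn, 116, 325); (9, Quinn, 521, 265); (9, Raj, 116, 325); (9, Raj, 521, 265)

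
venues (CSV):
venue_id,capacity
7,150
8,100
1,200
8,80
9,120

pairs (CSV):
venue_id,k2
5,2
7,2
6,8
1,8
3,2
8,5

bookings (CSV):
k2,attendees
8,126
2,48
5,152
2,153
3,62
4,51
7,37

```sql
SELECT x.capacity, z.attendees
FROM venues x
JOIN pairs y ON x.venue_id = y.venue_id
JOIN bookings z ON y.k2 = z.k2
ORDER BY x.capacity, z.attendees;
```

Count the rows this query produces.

Step 1 — x INNER JOIN y on venue_id → 4 row(s).
Then INNER JOIN `bookings z` on k2: keep only rows whose y.k2 appears in z.
Result: 5 row(s).

5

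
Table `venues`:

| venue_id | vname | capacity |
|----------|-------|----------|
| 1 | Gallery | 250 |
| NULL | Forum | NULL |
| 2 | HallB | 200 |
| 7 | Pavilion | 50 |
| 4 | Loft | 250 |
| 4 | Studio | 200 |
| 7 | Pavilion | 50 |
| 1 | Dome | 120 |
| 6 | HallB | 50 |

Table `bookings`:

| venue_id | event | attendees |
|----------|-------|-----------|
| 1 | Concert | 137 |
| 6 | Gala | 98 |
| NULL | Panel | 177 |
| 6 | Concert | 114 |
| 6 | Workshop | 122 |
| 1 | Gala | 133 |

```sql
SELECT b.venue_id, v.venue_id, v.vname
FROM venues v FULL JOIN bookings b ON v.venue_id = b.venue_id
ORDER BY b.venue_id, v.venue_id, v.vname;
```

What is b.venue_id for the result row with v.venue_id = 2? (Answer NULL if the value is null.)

NULL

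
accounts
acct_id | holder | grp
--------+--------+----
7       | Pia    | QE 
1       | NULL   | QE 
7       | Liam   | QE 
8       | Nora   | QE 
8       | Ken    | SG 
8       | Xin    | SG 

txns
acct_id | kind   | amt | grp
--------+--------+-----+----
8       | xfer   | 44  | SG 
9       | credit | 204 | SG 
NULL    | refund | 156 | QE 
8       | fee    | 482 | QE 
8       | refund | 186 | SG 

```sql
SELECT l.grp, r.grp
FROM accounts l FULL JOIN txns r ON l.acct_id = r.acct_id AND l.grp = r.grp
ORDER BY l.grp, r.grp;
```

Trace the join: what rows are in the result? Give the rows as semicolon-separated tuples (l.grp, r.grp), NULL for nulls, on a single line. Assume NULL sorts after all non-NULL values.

FULL OUTER JOIN keeps every row from both sides; unmatched rows get NULL for the other side's columns.
Matching on l.acct_id = r.acct_id AND l.grp = r.grp. A NULL in a compared column never satisfies the condition.
- l (acct_id=7, grp=QE) has no partner → padded with NULL.
- l (acct_id=1, grp=QE) has no partner → padded with NULL.
- l (acct_id=7, grp=QE) has no partner → padded with NULL.
- l (acct_id=8, grp=QE) pairs with 1 row(s) of r.
- l (acct_id=8, grp=SG) pairs with 2 row(s) of r.
- l (acct_id=8, grp=SG) pairs with 2 row(s) of r.
- 2 r row(s) had no l match → kept, l columns NULL.
After projecting and ordering:
l.grp | r.grp
QE | QE
QE | NULL
QE | NULL
QE | NULL
SG | SG
SG | SG
SG | SG
SG | SG
NULL | QE
NULL | SG

(QE, QE); (QE, NULL); (QE, NULL); (QE, NULL); (SG, SG); (SG, SG); (SG, SG); (SG, SG); (NULL, QE); (NULL, SG)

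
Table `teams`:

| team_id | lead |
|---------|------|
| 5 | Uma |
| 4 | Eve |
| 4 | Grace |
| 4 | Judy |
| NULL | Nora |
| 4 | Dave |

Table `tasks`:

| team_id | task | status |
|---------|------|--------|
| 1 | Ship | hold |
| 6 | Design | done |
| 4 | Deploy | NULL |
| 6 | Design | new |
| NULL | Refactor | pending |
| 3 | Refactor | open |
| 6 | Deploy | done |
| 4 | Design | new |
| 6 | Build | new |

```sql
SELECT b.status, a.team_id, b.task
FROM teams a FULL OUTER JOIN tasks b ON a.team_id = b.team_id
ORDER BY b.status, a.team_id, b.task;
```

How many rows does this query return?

17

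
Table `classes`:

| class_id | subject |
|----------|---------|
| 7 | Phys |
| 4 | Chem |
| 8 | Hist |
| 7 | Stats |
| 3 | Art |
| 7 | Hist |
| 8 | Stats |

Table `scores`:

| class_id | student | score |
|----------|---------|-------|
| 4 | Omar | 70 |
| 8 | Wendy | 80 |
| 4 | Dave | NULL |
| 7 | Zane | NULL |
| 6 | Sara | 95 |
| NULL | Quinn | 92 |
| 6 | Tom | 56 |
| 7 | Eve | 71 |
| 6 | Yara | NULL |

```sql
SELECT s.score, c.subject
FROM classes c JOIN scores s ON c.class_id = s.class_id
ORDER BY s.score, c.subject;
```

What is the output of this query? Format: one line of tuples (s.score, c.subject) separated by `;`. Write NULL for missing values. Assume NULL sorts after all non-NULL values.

(70, Chem); (71, Hist); (71, Phys); (71, Stats); (80, Hist); (80, Stats); (NULL, Chem); (NULL, Hist); (NULL, Phys); (NULL, Stats)

INNER JOIN keeps only pairs where the ON condition holds.
Matching on c.class_id = s.class_id. A NULL in a compared column never satisfies the condition.
Matched pairs: 10.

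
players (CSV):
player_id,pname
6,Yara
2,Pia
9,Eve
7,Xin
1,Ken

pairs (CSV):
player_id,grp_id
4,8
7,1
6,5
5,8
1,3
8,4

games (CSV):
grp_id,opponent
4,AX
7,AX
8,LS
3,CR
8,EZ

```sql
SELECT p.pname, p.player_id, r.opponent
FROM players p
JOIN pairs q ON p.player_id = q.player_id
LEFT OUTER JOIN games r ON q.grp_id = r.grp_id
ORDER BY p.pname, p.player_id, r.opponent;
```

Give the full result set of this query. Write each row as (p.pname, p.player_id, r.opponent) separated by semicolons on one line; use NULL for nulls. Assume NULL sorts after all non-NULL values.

Step 1 — p INNER JOIN q on player_id → 3 row(s).
Then LEFT JOIN `games r` on grp_id: each of those 3 rows is kept; rows whose q.grp_id has no match in r get NULL for r's columns.

(Ken, 1, CR); (Xin, 7, NULL); (Yara, 6, NULL)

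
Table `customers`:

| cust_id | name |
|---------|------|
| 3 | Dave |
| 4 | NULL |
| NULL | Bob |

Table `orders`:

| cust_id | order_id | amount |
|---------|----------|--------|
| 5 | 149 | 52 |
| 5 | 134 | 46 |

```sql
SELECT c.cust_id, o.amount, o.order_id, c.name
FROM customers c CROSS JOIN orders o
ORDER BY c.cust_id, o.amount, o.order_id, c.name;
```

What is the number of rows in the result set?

6

CROSS JOIN pairs every row of `customers` with every row of `orders`: 3 × 2 = 6 rows.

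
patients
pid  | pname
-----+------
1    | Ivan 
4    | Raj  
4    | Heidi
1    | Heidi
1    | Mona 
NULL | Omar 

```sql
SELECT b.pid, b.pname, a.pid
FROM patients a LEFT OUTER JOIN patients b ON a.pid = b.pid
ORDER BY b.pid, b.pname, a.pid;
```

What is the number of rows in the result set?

14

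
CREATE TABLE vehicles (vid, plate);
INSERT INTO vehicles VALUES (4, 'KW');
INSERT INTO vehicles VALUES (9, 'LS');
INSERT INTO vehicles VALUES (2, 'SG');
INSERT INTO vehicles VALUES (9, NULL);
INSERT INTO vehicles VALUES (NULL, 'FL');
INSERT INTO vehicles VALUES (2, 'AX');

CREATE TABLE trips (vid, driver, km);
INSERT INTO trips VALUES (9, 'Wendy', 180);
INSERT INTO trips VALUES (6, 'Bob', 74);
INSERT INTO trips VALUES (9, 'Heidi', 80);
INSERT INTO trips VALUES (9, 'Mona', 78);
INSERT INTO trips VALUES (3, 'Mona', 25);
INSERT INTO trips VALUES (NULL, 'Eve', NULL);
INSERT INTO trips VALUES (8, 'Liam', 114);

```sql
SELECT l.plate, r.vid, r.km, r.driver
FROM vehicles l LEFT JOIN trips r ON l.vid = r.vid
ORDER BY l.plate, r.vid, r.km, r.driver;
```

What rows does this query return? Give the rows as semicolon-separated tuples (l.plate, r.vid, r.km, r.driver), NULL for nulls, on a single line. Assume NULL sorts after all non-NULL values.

(AX, NULL, NULL, NULL); (FL, NULL, NULL, NULL); (KW, NULL, NULL, NULL); (LS, 9, 78, Mona); (LS, 9, 80, Heidi); (LS, 9, 180, Wendy); (SG, NULL, NULL, NULL); (NULL, 9, 78, Mona); (NULL, 9, 80, Heidi); (NULL, 9, 180, Wendy)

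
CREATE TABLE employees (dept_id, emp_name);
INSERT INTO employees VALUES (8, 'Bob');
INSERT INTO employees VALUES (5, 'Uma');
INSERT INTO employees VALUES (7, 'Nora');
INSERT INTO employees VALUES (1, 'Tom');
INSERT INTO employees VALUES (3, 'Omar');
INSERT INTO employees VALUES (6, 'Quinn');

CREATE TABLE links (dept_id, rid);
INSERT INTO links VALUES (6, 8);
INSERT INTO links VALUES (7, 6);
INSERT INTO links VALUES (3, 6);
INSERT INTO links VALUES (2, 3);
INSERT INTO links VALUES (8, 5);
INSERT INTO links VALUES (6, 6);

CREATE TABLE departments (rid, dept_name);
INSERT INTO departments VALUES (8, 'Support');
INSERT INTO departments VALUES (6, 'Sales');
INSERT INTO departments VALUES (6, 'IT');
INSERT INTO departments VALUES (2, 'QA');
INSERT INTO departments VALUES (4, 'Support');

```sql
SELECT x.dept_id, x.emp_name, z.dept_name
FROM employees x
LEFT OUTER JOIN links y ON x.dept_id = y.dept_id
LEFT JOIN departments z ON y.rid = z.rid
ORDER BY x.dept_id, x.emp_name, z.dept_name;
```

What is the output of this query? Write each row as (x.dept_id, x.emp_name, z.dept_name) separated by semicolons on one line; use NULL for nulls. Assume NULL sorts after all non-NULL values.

Joins associate left-to-right: employees LEFT JOIN links on dept_id gives 7 intermediate row(s).
Then LEFT JOIN `departments z` on rid: each of those 7 rows is kept; rows whose y.rid has no match in z get NULL for z's columns.

(1, Tom, NULL); (3, Omar, IT); (3, Omar, Sales); (5, Uma, NULL); (6, Quinn, IT); (6, Quinn, Sales); (6, Quinn, Support); (7, Nora, IT); (7, Nora, Sales); (8, Bob, NULL)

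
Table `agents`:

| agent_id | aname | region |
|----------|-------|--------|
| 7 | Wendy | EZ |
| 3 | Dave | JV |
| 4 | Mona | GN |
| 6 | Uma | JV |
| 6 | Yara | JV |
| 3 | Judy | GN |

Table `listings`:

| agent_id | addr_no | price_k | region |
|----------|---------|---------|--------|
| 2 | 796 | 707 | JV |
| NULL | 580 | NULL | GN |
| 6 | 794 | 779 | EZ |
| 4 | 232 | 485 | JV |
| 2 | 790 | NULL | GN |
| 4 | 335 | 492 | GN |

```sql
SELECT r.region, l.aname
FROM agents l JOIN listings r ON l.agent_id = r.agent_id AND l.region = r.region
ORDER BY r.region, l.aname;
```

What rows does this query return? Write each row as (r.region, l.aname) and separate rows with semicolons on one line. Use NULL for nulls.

(GN, Mona)

INNER JOIN keeps only pairs where the ON condition holds.
Matching on l.agent_id = r.agent_id AND l.region = r.region. A NULL in a compared column never satisfies the condition.
Matched pairs: 1.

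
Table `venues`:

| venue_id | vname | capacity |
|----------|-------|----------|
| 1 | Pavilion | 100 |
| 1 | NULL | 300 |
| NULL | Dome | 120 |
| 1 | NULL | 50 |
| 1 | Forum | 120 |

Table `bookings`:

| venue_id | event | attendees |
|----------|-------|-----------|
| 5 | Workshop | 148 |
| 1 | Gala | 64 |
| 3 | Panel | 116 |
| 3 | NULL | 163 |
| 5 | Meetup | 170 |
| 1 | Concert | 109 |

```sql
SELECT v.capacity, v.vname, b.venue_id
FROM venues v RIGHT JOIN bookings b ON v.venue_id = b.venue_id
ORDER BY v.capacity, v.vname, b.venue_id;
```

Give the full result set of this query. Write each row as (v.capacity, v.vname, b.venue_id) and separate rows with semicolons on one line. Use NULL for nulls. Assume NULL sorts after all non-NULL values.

RIGHT JOIN keeps every row from `bookings`; unmatched rows get NULL for `venues`'s columns.
Matching on v.venue_id = b.venue_id. A NULL in a compared column never satisfies the condition.
Matched pairs: 8; unmatched b rows kept: 4.

(50, NULL, 1); (50, NULL, 1); (100, Pavilion, 1); (100, Pavilion, 1); (120, Forum, 1); (120, Forum, 1); (300, NULL, 1); (300, NULL, 1); (NULL, NULL, 3); (NULL, NULL, 3); (NULL, NULL, 5); (NULL, NULL, 5)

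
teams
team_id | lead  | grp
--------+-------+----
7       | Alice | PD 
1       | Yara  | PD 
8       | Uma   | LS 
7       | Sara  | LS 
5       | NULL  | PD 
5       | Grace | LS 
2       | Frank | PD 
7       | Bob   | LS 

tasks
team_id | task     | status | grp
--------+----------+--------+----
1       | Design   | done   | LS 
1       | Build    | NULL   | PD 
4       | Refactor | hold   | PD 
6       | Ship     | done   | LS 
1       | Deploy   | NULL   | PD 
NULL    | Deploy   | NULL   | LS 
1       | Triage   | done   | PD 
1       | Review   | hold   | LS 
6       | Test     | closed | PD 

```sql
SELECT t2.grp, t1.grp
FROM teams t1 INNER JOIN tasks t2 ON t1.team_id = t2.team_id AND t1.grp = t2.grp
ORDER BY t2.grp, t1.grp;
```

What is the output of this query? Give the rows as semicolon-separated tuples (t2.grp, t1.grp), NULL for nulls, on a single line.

(PD, PD); (PD, PD); (PD, PD)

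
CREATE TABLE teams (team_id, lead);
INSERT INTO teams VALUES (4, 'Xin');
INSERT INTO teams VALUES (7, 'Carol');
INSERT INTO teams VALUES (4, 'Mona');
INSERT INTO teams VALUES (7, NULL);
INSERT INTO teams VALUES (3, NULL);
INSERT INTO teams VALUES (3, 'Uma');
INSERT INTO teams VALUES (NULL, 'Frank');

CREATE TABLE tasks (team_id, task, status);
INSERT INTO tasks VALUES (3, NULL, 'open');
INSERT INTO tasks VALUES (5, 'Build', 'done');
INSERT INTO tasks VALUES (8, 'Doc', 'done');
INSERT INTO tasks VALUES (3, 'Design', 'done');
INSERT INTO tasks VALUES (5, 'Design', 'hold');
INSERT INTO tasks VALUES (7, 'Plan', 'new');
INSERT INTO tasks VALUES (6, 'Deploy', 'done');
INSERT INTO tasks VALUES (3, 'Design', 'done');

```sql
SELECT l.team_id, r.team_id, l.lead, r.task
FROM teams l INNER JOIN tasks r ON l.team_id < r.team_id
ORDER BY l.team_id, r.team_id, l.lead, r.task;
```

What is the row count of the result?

INNER JOIN keeps only pairs where the ON condition holds.
Matching on l.team_id < r.team_id. A NULL in a compared column never satisfies the condition.
Matched pairs: 22.
Total: 22 rows.

22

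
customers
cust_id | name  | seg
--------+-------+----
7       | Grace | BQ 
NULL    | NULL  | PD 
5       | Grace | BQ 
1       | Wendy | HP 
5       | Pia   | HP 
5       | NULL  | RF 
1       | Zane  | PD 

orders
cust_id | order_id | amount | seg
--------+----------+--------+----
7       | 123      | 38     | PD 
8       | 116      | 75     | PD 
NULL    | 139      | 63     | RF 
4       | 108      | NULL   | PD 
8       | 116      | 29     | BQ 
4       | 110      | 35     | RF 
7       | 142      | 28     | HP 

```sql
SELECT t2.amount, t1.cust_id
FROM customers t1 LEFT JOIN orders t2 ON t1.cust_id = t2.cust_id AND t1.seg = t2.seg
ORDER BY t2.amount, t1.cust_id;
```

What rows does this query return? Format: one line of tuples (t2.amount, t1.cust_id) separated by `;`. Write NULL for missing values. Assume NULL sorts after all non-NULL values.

LEFT JOIN keeps every row from `customers`; unmatched rows get NULL for `orders`'s columns.
Matching on t1.cust_id = t2.cust_id AND t1.seg = t2.seg. A NULL in a compared column never satisfies the condition.
- t1[0] cust_id=7, seg=BQ → no match; kept with NULLs on the t2 side.
- t1[1] cust_id=NULL, seg=PD → no match; kept with NULLs on the t2 side.
- t1[2] cust_id=5, seg=BQ → no match; kept with NULLs on the t2 side.
- t1[3] cust_id=1, seg=HP → no match; kept with NULLs on the t2 side.
- t1[4] cust_id=5, seg=HP → no match; kept with NULLs on the t2 side.
- t1[5] cust_id=5, seg=RF → no match; kept with NULLs on the t2 side.
- t1[6] cust_id=1, seg=PD → no match; kept with NULLs on the t2 side.
After projecting and ordering:
t2.amount | t1.cust_id
NULL | 1
NULL | 1
NULL | 5
NULL | 5
NULL | 5
NULL | 7
NULL | NULL

(NULL, 1); (NULL, 1); (NULL, 5); (NULL, 5); (NULL, 5); (NULL, 7); (NULL, NULL)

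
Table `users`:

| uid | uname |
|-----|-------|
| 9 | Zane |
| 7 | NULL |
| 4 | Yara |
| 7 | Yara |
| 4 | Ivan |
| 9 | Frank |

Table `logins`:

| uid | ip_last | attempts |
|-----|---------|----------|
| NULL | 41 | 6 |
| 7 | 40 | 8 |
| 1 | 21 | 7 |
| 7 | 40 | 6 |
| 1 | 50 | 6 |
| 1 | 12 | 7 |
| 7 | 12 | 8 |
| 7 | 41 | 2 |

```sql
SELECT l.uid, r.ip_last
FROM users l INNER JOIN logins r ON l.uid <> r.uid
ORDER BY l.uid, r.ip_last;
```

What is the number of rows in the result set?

34

INNER JOIN keeps only pairs where the ON condition holds.
Matching on l.uid <> r.uid. A NULL in a compared column never satisfies the condition.
Matched pairs: 34.
Total: 34 rows.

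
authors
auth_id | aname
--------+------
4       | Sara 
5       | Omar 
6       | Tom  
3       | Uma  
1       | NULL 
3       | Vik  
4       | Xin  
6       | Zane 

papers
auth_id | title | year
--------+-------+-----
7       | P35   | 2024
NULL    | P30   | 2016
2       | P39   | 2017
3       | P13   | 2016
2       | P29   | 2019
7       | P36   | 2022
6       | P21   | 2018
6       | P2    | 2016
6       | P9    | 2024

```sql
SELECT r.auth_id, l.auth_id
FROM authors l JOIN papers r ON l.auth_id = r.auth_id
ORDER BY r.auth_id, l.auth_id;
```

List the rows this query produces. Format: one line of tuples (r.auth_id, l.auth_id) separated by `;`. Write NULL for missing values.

INNER JOIN keeps only pairs where the ON condition holds.
Matching on l.auth_id = r.auth_id. A NULL in a compared column never satisfies the condition.
- auth_id=4: no matching r row, dropped.
- auth_id=5: no matching r row, dropped.
- auth_id=6: 3 matching r row(s), so 3 row(s) emitted.
- auth_id=3: 1 matching r row(s), so 1 row(s) emitted.
- auth_id=1: no matching r row, dropped.
- auth_id=3: 1 matching r row(s), so 1 row(s) emitted.
- auth_id=4: no matching r row, dropped.
- auth_id=6: 3 matching r row(s), so 3 row(s) emitted.
After projecting and ordering:
r.auth_id | l.auth_id
3 | 3
3 | 3
6 | 6
6 | 6
6 | 6
6 | 6
6 | 6
6 | 6

(3, 3); (3, 3); (6, 6); (6, 6); (6, 6); (6, 6); (6, 6); (6, 6)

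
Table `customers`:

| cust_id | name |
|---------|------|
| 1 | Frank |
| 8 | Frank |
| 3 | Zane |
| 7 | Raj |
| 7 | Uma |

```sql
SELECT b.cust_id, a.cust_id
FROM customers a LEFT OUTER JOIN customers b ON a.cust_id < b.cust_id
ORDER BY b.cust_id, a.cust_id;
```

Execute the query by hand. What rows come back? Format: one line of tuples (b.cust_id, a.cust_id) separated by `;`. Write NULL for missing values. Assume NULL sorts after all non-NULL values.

(3, 1); (7, 1); (7, 1); (7, 3); (7, 3); (8, 1); (8, 3); (8, 7); (8, 7); (NULL, 8)

LEFT JOIN keeps every row from `customers a`; unmatched rows get NULL for `customers b`'s columns.
Matching on a.cust_id < b.cust_id.
- a (cust_id=1) pairs with 4 row(s) of b.
- a (cust_id=8) has no partner → padded with NULL.
- a (cust_id=3) pairs with 3 row(s) of b.
- a (cust_id=7) pairs with 1 row(s) of b.
- a (cust_id=7) pairs with 1 row(s) of b.
After projecting and ordering:
b.cust_id | a.cust_id
3 | 1
7 | 1
7 | 1
7 | 3
7 | 3
8 | 1
8 | 3
8 | 7
8 | 7
NULL | 8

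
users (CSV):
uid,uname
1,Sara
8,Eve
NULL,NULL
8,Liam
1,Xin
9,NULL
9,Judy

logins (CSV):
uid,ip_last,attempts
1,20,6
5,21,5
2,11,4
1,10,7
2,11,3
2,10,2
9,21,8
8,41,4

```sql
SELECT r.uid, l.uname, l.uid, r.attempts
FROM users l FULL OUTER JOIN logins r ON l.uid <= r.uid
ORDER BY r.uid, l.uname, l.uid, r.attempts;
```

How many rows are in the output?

23

FULL OUTER JOIN keeps every row from both sides; unmatched rows get NULL for the other side's columns.
Matching on l.uid <= r.uid. A NULL in a compared column never satisfies the condition.
- l (uid=1) pairs with 8 row(s) of r.
- l (uid=8) pairs with 2 row(s) of r.
- l (uid=NULL) has no partner → padded with NULL.
- l (uid=8) pairs with 2 row(s) of r.
- l (uid=1) pairs with 8 row(s) of r.
- l (uid=9) pairs with 1 row(s) of r.
- l (uid=9) pairs with 1 row(s) of r.
Total: 22 matched + 1 padded = 23 rows.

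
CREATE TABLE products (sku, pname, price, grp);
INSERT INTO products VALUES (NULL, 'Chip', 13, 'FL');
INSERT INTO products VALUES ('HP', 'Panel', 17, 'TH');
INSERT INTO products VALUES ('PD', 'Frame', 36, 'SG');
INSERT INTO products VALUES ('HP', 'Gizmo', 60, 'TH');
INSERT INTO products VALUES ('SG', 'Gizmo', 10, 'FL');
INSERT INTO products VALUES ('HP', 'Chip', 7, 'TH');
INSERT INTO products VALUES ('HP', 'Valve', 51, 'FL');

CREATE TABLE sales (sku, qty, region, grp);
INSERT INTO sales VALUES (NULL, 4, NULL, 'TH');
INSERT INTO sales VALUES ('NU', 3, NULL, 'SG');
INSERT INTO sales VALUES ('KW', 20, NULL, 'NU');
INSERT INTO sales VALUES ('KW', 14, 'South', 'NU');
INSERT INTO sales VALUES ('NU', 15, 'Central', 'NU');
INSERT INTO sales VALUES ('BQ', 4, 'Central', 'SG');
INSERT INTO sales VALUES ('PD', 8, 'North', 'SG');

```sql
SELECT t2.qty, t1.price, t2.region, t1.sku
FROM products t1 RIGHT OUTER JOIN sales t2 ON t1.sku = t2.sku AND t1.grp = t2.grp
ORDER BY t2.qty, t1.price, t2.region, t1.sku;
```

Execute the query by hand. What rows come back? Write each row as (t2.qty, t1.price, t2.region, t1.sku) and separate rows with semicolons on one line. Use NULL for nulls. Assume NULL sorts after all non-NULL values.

(3, NULL, NULL, NULL); (4, NULL, Central, NULL); (4, NULL, NULL, NULL); (8, 36, North, PD); (14, NULL, South, NULL); (15, NULL, Central, NULL); (20, NULL, NULL, NULL)

RIGHT JOIN keeps every row from `sales`; unmatched rows get NULL for `products`'s columns.
Matching on t1.sku = t2.sku AND t1.grp = t2.grp. A NULL in a compared column never satisfies the condition.
- sku=NULL, grp=FL: no matching t2 row.
- sku=HP, grp=TH: no matching t2 row.
- sku=PD, grp=SG: 1 matching t2 row(s), so 1 row(s) emitted.
- sku=HP, grp=TH: no matching t2 row.
- sku=SG, grp=FL: no matching t2 row.
- sku=HP, grp=TH: no matching t2 row.
- sku=HP, grp=FL: no matching t2 row.
- 6 row(s) from t2 found no t1 partner → padded with NULL.
After projecting and ordering:
t2.qty | t1.price | t2.region | t1.sku
3 | NULL | NULL | NULL
4 | NULL | Central | NULL
4 | NULL | NULL | NULL
8 | 36 | North | PD
14 | NULL | South | NULL
15 | NULL | Central | NULL
20 | NULL | NULL | NULL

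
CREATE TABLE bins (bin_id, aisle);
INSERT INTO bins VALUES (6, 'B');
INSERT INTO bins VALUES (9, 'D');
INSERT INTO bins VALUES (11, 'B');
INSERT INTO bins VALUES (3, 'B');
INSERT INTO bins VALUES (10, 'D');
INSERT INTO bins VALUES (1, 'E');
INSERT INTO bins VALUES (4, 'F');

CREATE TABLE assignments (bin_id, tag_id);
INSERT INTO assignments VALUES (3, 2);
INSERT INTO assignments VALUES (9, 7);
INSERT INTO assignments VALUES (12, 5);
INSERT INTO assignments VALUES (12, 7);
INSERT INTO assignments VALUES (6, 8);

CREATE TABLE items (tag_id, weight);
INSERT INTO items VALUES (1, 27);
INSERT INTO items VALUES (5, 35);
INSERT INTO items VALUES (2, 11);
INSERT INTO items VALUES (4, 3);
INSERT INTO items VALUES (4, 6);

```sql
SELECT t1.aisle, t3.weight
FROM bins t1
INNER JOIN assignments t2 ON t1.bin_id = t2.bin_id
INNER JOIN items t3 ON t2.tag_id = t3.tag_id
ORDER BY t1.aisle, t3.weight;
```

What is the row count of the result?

Evaluate left to right. First `bins t1 INNER JOIN assignments t2` on bin_id: 3 row(s).
Then INNER JOIN `items t3` on tag_id: keep only rows whose t2.tag_id appears in t3.
Result: 1 row(s).

1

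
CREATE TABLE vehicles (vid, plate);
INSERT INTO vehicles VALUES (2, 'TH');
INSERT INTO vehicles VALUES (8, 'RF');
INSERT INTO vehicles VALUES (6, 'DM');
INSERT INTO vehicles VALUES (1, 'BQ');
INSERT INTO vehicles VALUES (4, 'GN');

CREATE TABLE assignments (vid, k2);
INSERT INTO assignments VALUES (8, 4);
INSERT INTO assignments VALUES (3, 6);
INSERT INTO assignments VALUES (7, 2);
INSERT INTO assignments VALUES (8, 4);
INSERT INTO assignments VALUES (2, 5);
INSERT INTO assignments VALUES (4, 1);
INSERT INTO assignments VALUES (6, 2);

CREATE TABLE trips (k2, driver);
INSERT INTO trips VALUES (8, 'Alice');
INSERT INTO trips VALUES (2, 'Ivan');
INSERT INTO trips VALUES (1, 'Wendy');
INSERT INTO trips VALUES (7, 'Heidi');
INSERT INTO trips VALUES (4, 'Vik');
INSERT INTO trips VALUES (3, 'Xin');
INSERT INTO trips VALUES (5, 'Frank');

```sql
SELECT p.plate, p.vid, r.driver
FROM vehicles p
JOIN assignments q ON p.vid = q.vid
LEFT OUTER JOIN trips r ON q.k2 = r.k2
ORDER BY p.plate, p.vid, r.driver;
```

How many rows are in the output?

5

Joins associate left-to-right: vehicles INNER JOIN assignments on vid gives 5 intermediate row(s).
Then LEFT JOIN `trips r` on k2: each of those 5 rows is kept; rows whose q.k2 has no match in r get NULL for r's columns.
Result: 5 row(s).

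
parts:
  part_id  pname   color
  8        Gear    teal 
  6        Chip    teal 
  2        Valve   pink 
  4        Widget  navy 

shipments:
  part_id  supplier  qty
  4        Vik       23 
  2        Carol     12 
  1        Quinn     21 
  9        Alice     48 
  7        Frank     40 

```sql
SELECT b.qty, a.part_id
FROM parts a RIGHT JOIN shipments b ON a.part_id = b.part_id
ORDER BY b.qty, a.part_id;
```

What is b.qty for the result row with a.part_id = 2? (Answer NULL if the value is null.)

RIGHT JOIN keeps every row from `shipments`; unmatched rows get NULL for `parts`'s columns.
Matching on a.part_id = b.part_id.
- a (part_id=8) has no partner in b.
- a (part_id=6) has no partner in b.
- a (part_id=2) pairs with 1 row(s) of b.
- a (part_id=4) pairs with 1 row(s) of b.
- 3 row(s) from b found no a partner → padded with NULL.

12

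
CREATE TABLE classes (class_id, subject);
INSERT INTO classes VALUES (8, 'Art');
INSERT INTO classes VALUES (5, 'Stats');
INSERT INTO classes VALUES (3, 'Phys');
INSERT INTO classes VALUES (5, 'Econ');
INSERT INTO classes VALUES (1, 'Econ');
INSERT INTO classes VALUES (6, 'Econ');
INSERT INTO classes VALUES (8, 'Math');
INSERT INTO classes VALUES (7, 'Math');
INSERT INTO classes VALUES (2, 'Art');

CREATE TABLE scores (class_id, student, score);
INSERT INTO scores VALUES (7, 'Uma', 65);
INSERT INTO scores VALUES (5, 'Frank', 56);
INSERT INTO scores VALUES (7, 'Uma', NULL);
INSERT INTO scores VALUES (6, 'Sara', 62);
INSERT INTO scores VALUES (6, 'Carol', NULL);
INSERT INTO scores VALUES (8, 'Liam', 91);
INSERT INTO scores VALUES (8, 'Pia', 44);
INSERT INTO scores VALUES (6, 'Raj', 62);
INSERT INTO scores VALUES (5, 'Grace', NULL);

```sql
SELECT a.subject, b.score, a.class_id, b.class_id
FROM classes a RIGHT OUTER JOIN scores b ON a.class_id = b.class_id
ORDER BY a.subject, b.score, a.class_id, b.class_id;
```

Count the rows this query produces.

13

RIGHT JOIN keeps every row from `scores`; unmatched rows get NULL for `classes`'s columns.
Matching on a.class_id = b.class_id.
- a row (class_id=8): matches 2 b row(s) → 2 output row(s).
- a row (class_id=5): matches 2 b row(s) → 2 output row(s).
- a row (class_id=3): no match.
- a row (class_id=5): matches 2 b row(s) → 2 output row(s).
- a row (class_id=1): no match.
- a row (class_id=6): matches 3 b row(s) → 3 output row(s).
- a row (class_id=8): matches 2 b row(s) → 2 output row(s).
- a row (class_id=7): matches 2 b row(s) → 2 output row(s).
- a row (class_id=2): no match.
- every b row matched at least one a row.
Total: 13 rows.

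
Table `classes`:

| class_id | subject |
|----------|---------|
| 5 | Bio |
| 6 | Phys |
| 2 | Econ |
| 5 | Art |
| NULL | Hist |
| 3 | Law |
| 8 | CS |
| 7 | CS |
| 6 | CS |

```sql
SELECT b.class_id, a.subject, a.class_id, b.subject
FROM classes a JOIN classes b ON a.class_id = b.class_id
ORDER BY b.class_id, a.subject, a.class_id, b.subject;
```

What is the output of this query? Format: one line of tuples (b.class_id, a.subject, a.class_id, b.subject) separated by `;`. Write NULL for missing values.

INNER JOIN keeps only pairs where the ON condition holds.
Matching on a.class_id = b.class_id. A NULL in a compared column never satisfies the condition.
- a row (class_id=5): matches 2 b row(s) → 2 output row(s).
- a row (class_id=6): matches 2 b row(s) → 2 output row(s).
- a row (class_id=2): matches 1 b row(s) → 1 output row(s).
- a row (class_id=5): matches 2 b row(s) → 2 output row(s).
- a row (class_id=NULL): no match → dropped.
- a row (class_id=3): matches 1 b row(s) → 1 output row(s).
- a row (class_id=8): matches 1 b row(s) → 1 output row(s).
- a row (class_id=7): matches 1 b row(s) → 1 output row(s).
- a row (class_id=6): matches 2 b row(s) → 2 output row(s).

(2, Econ, 2, Econ); (3, Law, 3, Law); (5, Art, 5, Art); (5, Art, 5, Bio); (5, Bio, 5, Art); (5, Bio, 5, Bio); (6, CS, 6, CS); (6, CS, 6, Phys); (6, Phys, 6, CS); (6, Phys, 6, Phys); (7, CS, 7, CS); (8, CS, 8, CS)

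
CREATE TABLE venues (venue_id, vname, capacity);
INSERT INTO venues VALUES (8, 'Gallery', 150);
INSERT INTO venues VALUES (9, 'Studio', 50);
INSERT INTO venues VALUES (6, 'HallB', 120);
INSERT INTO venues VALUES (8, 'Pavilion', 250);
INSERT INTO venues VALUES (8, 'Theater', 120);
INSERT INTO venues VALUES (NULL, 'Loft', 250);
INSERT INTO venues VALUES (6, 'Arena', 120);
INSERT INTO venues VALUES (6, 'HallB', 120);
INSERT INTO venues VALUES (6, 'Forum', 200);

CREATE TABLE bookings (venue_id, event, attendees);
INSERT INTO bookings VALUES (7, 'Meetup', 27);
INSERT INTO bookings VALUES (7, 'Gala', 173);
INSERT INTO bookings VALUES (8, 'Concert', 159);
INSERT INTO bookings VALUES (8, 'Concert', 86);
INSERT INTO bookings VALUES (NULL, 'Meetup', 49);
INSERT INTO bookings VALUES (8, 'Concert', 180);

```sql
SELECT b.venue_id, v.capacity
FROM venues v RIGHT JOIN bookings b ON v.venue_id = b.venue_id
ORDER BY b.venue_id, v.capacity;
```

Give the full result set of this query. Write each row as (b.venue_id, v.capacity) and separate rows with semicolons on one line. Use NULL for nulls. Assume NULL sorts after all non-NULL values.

(7, NULL); (7, NULL); (8, 120); (8, 120); (8, 120); (8, 150); (8, 150); (8, 150); (8, 250); (8, 250); (8, 250); (NULL, NULL)

RIGHT JOIN keeps every row from `bookings`; unmatched rows get NULL for `venues`'s columns.
Matching on v.venue_id = b.venue_id. A NULL in a compared column never satisfies the condition.
- v[0] venue_id=8 → 3 match(es) in b → 3 row(s).
- v[1] venue_id=9 → no match.
- v[2] venue_id=6 → no match.
- v[3] venue_id=8 → 3 match(es) in b → 3 row(s).
- v[4] venue_id=8 → 3 match(es) in b → 3 row(s).
- v[5] venue_id=NULL → no match.
- v[6] venue_id=6 → no match.
- v[7] venue_id=6 → no match.
- v[8] venue_id=6 → no match.
- 3 row(s) from b found no v partner → padded with NULL.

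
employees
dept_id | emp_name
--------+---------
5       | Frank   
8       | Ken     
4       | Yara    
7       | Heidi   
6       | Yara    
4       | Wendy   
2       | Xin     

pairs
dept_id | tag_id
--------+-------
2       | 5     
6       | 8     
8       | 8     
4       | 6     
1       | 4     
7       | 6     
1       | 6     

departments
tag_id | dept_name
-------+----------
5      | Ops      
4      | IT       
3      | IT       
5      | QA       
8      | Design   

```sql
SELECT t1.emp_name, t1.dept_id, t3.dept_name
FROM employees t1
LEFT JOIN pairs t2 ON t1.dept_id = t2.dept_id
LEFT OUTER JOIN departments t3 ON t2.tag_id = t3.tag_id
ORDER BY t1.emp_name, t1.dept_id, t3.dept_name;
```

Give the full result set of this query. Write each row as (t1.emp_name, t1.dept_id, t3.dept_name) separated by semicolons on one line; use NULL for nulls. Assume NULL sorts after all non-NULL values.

Evaluate left to right. First `employees t1 LEFT JOIN pairs t2` on dept_id: 7 row(s).
Then LEFT JOIN `departments t3` on tag_id: each of those 7 rows is kept; rows whose t2.tag_id has no match in t3 get NULL for t3's columns.

(Frank, 5, NULL); (Heidi, 7, NULL); (Ken, 8, Design); (Wendy, 4, NULL); (Xin, 2, Ops); (Xin, 2, QA); (Yara, 4, NULL); (Yara, 6, Design)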